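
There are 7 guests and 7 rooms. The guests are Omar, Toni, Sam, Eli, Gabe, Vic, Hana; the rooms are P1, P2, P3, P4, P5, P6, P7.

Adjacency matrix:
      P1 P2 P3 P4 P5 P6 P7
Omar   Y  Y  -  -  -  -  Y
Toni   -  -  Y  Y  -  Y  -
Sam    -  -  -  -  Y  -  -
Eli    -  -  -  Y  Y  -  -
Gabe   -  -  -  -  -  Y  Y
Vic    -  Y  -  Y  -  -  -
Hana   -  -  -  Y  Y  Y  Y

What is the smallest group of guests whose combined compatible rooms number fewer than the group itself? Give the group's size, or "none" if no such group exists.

none

A matching saturating every guest exists, for instance Omar→P1, Toni→P3, Sam→P5, Eli→P4, Gabe→P6, Vic→P2, Hana→P7.
By Hall's marriage theorem, this means |N(S)| ≥ |S| for every subset S, so no violating subset exists.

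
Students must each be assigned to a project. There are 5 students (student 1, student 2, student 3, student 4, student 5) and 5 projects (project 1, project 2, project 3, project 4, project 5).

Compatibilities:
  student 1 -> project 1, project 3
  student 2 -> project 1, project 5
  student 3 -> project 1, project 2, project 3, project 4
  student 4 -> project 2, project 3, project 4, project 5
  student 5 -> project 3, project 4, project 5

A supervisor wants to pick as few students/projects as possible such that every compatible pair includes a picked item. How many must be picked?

A maximum matching has 5 edges (e.g. student 1–project 1, student 2–project 5, student 3–project 2, student 4–project 3, student 5–project 4).
By König's theorem the minimum vertex cover has the same size. One such cover is {student 1, student 2, student 3, student 4, student 5}.

5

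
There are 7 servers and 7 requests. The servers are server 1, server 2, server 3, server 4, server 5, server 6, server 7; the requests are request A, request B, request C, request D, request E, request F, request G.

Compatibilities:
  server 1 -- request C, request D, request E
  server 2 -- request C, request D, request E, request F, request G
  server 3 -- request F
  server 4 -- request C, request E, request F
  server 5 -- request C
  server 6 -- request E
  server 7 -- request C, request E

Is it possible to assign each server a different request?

The set {server 3, server 4, server 5, server 6, server 7} has only 3 neighbours ({request C, request E, request F}), so by Hall's theorem at most 5 of the 7 servers can be matched.
Hence no matching covers every server.

No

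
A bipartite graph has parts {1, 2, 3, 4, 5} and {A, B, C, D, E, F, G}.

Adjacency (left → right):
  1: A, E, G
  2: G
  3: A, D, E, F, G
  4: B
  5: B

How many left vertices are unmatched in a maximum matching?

1

For example, pair 1-E, 2-G, 3-A, 4-B.
The set {4, 5} has only 1 neighbour ({B}), so by Hall's theorem at most 4 of the 5 left vertices can be matched.
That matches 4 of the 5, leaving 1 unmatched; no matching can do better.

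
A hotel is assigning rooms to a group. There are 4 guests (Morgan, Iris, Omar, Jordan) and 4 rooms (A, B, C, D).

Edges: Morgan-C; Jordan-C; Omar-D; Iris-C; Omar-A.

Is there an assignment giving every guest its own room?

The set {Morgan, Iris, Jordan} has only 1 neighbour ({C}), so by Hall's theorem at most 2 of the 4 guests can be matched.
Hence no matching covers every guest.

No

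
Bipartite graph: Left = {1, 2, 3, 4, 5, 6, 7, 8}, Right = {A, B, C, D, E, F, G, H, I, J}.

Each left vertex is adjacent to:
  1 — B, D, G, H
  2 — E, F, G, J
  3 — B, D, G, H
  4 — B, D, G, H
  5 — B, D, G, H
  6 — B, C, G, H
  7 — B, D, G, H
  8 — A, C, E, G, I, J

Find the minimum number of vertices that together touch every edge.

{2, 6, 8, B, D, G, H} is a vertex cover of size 7: every edge has an endpoint in this set.
No smaller cover exists because 1–H, 2–E, 3–D, 4–G, 5–B, 6–C, 8–J is a matching of size 7, and a cover must include an endpoint of each of these disjoint edges (König's theorem).

7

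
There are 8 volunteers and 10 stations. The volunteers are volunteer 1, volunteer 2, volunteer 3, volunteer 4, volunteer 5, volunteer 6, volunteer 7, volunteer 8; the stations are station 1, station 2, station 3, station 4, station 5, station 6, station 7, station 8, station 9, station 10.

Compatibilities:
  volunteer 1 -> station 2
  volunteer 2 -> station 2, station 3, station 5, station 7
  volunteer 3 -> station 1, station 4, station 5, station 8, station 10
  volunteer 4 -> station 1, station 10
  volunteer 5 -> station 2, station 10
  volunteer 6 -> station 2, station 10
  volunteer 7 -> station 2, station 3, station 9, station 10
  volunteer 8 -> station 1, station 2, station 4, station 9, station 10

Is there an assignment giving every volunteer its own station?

The set {volunteer 1, volunteer 5, volunteer 6} has only 2 neighbours ({station 10, station 2}), so by Hall's theorem at most 7 of the 8 volunteers can be matched.
Hence no matching covers every volunteer.

No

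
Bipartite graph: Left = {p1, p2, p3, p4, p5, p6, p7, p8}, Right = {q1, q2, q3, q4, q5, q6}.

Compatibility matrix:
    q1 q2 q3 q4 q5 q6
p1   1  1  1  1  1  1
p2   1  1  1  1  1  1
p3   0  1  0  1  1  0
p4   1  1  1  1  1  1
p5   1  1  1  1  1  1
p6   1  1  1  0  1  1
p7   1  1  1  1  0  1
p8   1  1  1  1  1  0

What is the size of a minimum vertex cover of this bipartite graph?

6

A maximum matching has 6 edges (e.g. p1–q2, p2–q3, p3–q5, p4–q4, p5–q1, p6–q6).
By König's theorem the minimum vertex cover has the same size. One such cover is {q1, q2, q3, q4, q5, q6}.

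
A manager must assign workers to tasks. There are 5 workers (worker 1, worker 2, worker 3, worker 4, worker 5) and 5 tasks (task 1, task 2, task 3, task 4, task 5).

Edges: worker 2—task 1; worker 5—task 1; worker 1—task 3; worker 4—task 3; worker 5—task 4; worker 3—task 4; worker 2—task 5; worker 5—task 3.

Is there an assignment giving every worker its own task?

No

The set {worker 1, worker 4} has only 1 neighbour ({task 3}), so by Hall's theorem at most 4 of the 5 workers can be matched.
Hence no matching covers every worker.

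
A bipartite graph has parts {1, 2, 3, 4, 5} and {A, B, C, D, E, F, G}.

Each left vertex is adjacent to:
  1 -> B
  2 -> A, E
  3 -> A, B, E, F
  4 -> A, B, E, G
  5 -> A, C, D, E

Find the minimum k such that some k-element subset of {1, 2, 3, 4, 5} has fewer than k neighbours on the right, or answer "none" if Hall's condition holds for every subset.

none

A matching saturating every left vertex exists, for instance 1→B, 2→A, 3→F, 4→G, 5→E.
By Hall's marriage theorem, this means |N(S)| ≥ |S| for every subset S, so no violating subset exists.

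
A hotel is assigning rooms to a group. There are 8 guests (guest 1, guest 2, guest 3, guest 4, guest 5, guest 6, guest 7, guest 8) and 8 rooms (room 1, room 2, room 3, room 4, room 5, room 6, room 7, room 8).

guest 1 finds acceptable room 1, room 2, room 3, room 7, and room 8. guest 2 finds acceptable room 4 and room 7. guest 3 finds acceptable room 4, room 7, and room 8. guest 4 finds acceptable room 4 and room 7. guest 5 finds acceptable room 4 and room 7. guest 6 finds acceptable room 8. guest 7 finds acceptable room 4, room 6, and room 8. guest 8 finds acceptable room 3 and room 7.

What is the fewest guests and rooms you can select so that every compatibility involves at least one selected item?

{guest 1, guest 7, guest 8, room 4, room 7, room 8} is a vertex cover of size 6: every edge has an endpoint in this set.
No smaller cover exists because guest 1–room 2, guest 2–room 4, guest 3–room 8, guest 4–room 7, guest 7–room 6, guest 8–room 3 is a matching of size 6, and a cover must include an endpoint of each of these disjoint edges (König's theorem).

6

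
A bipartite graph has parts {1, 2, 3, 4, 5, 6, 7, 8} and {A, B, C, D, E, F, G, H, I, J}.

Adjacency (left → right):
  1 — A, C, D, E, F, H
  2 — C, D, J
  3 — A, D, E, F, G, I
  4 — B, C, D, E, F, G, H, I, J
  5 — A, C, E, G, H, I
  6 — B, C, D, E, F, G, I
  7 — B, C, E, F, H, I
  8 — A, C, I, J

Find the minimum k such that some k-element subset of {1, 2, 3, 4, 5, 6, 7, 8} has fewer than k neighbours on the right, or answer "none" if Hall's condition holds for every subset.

A matching saturating every left vertex exists, for instance 1→H, 2→C, 3→G, 4→J, 5→A, 6→B, 7→E, 8→I.
By Hall's marriage theorem, this means |N(S)| ≥ |S| for every subset S, so no violating subset exists.

none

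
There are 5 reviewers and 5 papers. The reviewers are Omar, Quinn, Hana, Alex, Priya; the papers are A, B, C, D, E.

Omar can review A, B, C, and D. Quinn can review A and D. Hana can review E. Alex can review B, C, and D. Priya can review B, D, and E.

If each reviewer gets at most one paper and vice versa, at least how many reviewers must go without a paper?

A valid assignment of size 5: Omar-D, Quinn-A, Hana-E, Alex-C, Priya-B.
This saturates every reviewer, so 5 is the maximum.
That matches 5 of the 5, leaving 0 unmatched; no matching can do better.

0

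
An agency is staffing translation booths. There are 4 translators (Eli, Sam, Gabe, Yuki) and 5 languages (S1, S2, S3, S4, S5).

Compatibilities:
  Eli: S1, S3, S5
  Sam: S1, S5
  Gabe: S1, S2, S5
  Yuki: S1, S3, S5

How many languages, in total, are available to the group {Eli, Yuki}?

The union of neighbours of {Eli, Yuki} is {S1, S3, S5}, which has 3 elements.
Since |N(S)| = 3 ≥ |S| = 2, Hall's condition holds for this subset.

3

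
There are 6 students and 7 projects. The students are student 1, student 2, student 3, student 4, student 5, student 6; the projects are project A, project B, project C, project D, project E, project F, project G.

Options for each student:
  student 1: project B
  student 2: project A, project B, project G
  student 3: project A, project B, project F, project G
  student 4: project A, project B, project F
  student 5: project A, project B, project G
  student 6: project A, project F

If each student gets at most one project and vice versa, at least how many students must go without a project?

A valid assignment of size 4: student 1–project B, student 2–project G, student 3–project F, student 4–project A.
The set {student 1, student 2, student 3, student 4, student 5, student 6} has only 4 neighbours ({project A, project B, project F, project G}), so by Hall's theorem at most 4 of the 6 students can be matched.
That matches 4 of the 6, leaving 2 unmatched; no matching can do better.

2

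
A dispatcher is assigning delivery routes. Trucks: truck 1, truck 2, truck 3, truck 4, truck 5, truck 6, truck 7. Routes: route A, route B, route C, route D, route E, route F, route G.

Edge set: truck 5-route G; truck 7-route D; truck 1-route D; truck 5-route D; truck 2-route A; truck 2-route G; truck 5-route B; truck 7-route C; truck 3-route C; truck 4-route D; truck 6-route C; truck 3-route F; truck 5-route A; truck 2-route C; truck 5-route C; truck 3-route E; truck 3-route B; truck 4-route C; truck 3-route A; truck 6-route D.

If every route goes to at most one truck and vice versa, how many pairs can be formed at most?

One maximum matching: truck 1–route D, truck 2–route A, truck 3–route E, truck 4–route C, truck 5–route G.
The set {truck 1, truck 4, truck 6, truck 7} has only 2 neighbours ({route C, route D}), so by Hall's theorem at most 5 of the 7 trucks can be matched.

5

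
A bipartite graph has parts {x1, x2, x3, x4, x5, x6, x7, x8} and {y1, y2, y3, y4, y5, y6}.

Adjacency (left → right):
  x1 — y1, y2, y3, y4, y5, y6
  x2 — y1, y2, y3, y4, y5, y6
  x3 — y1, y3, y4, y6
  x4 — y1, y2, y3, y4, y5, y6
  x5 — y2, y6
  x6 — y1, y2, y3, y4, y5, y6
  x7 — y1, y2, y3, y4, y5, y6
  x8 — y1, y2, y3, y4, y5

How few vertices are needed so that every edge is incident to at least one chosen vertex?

6

{y1, y2, y3, y4, y5, y6} is a vertex cover of size 6: every edge has an endpoint in this set.
No smaller cover exists because x1–y5, x2–y3, x3–y1, x4–y4, x5–y2, x6–y6 is a matching of size 6, and a cover must include an endpoint of each of these disjoint edges (König's theorem).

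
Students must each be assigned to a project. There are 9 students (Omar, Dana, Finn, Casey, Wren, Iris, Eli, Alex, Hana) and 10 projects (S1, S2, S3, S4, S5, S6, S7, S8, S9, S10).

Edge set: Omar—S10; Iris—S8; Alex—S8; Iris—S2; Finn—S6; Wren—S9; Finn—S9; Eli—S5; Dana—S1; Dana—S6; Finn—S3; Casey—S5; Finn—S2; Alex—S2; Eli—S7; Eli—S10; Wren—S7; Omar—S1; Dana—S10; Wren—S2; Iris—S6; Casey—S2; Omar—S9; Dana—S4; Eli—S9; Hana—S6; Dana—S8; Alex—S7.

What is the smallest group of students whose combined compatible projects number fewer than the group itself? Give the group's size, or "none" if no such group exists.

A matching saturating every student exists, for instance Omar→S1, Dana→S4, Finn→S2, Casey→S5, Wren→S9, Iris→S8, Eli→S10, Alex→S7, Hana→S6.
By Hall's marriage theorem, this means |N(S)| ≥ |S| for every subset S, so no violating subset exists.

none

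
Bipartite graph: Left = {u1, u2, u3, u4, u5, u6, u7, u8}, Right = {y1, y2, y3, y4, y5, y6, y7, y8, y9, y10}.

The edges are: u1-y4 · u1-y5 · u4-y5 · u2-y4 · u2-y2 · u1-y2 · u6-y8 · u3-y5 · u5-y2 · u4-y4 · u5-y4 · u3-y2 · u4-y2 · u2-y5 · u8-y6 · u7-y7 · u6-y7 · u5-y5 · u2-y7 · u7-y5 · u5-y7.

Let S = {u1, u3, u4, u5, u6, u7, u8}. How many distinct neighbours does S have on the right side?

6

The union of neighbours of {u1, u3, u4, u5, u6, u7, u8} is {y2, y4, y5, y6, y7, y8}, which has 6 elements.
Since |N(S)| = 6 < |S| = 7, Hall's condition fails for this subset.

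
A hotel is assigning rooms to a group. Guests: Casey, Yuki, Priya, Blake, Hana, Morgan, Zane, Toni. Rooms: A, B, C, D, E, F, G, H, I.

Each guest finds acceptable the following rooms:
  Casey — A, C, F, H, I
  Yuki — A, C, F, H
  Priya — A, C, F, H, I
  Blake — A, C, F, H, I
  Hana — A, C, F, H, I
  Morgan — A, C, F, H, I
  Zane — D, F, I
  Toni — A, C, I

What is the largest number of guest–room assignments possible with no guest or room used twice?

One maximum matching: Casey–I, Yuki–C, Priya–F, Blake–H, Hana–A, Zane–D.
The set {Casey, Yuki, Priya, Blake, Hana, Morgan, Toni} has only 5 neighbours ({A, C, F, H, I}), so by Hall's theorem at most 6 of the 8 guests can be matched.

6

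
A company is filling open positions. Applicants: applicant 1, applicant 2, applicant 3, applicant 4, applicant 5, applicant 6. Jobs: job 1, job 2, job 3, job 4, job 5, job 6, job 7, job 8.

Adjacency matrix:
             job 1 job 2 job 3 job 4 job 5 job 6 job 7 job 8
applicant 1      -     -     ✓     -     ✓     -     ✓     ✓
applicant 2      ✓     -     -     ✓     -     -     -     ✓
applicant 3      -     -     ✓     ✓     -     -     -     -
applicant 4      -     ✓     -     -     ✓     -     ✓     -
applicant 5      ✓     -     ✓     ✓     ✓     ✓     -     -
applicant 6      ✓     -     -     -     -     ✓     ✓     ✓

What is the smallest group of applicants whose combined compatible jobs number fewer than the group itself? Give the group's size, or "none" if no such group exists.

A matching saturating every applicant exists, for instance applicant 1→job 8, applicant 2→job 1, applicant 3→job 3, applicant 4→job 2, applicant 5→job 5, applicant 6→job 6.
By Hall's marriage theorem, this means |N(S)| ≥ |S| for every subset S, so no violating subset exists.

none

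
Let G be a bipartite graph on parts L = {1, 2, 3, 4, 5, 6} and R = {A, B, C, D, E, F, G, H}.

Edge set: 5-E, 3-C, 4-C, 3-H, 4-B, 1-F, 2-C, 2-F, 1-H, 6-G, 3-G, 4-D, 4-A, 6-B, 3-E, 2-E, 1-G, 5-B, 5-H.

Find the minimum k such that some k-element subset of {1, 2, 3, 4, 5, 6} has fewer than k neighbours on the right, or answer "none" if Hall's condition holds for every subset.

A matching saturating every left vertex exists, for instance 1→F, 2→C, 3→G, 4→D, 5→E, 6→B.
By Hall's marriage theorem, this means |N(S)| ≥ |S| for every subset S, so no violating subset exists.

none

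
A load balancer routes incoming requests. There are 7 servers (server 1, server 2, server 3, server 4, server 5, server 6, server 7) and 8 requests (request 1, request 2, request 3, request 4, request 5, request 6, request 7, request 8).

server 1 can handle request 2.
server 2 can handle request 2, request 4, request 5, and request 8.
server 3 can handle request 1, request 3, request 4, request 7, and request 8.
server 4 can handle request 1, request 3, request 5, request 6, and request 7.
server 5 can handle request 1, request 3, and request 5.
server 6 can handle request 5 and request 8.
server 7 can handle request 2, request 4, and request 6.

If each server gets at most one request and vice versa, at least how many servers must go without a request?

0

A valid assignment of size 7: server 1-request 2, server 2-request 5, server 3-request 4, server 4-request 7, server 5-request 3, server 6-request 8, server 7-request 6.
All 7 servers are matched, so no larger matching exists.
That matches 7 of the 7, leaving 0 unmatched; no matching can do better.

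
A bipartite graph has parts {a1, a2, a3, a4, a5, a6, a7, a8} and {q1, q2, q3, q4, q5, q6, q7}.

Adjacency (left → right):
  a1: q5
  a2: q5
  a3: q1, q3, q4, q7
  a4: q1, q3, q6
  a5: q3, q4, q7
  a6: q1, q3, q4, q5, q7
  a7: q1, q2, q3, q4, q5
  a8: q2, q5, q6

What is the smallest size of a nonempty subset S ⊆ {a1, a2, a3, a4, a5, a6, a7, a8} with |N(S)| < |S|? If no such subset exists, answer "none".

Take S = {a1, a2}. Its neighbourhood is {q5}, so |N(S)| = 1 < |S| = 2.
No single vertex violates Hall's condition since each has at least one neighbour, so 2 is the minimum.

2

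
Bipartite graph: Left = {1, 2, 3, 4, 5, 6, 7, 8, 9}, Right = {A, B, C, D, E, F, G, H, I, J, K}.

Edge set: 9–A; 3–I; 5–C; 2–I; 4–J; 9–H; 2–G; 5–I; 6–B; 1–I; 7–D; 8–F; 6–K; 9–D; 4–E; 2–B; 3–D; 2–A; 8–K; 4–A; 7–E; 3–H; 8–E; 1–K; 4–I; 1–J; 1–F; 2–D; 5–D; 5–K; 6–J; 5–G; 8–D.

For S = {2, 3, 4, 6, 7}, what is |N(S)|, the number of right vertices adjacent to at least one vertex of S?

The union of neighbours of {2, 3, 4, 6, 7} is {A, B, D, E, G, H, I, J, K}, which has 9 elements.
Since |N(S)| = 9 ≥ |S| = 5, Hall's condition holds for this subset.

9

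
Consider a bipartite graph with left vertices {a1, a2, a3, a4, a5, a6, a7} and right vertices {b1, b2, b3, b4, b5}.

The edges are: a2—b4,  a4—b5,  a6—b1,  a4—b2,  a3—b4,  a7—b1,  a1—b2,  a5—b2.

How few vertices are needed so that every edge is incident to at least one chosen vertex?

The 4 edges a1–b2, a2–b4, a4–b5, a6–b1 form a matching, so any vertex cover needs at least 4 vertices (one per matched edge).
Conversely {a4, b1, b2, b4} meets every edge and has exactly 4 vertices, so 4 is optimal.

4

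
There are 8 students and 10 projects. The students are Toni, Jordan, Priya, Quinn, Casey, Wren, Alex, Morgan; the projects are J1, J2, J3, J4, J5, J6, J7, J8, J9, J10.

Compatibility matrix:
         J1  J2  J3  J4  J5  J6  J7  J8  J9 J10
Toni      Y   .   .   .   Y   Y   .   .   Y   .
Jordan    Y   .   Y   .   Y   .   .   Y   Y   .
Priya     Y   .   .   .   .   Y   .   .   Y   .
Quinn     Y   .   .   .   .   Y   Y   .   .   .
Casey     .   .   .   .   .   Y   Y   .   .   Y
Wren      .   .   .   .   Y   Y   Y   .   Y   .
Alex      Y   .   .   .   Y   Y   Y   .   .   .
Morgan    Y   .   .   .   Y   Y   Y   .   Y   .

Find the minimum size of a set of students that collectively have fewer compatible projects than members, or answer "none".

Take S = {Toni, Priya, Quinn, Wren, Alex, Morgan}. Its neighbourhood is {J1, J5, J6, J7, J9}, so |N(S)| = 5 < |S| = 6.
Every subset of size less than 6 has at least as many neighbours as members, so 6 is the minimum.

6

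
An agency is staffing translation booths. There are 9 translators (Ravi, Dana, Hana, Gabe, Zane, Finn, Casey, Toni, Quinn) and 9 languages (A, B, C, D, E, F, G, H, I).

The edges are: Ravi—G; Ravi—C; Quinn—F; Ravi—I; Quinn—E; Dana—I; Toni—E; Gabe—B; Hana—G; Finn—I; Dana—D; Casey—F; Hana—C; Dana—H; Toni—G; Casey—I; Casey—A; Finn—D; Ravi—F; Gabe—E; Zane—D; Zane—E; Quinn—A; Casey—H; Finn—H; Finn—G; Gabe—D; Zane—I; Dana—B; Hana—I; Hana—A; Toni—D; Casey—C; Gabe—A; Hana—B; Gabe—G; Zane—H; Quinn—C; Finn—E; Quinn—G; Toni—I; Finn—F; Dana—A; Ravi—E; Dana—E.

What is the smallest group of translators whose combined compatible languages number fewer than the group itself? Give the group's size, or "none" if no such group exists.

none

A matching saturating every translator exists, for instance Ravi→C, Dana→H, Hana→B, Gabe→A, Zane→I, Finn→E, Casey→F, Toni→D, Quinn→G.
By Hall's marriage theorem, this means |N(S)| ≥ |S| for every subset S, so no violating subset exists.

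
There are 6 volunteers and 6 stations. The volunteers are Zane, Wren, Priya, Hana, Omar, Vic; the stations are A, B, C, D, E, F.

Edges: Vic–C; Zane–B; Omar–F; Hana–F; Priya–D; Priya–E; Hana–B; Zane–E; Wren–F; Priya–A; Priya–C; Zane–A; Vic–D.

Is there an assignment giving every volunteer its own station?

The set {Wren, Omar} has only 1 neighbour ({F}), so by Hall's theorem at most 5 of the 6 volunteers can be matched.
Hence no matching covers every volunteer.

No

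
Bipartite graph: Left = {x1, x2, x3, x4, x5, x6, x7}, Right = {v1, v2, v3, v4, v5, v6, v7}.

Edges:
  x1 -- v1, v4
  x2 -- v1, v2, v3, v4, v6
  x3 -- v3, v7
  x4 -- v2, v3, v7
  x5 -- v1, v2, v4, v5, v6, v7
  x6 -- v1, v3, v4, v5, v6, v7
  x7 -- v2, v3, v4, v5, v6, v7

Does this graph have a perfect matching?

Yes

For example, pair x1-v4, x2-v1, x3-v7, x4-v2, x5-v5, x6-v6, x7-v3.
All 7 left vertices are covered.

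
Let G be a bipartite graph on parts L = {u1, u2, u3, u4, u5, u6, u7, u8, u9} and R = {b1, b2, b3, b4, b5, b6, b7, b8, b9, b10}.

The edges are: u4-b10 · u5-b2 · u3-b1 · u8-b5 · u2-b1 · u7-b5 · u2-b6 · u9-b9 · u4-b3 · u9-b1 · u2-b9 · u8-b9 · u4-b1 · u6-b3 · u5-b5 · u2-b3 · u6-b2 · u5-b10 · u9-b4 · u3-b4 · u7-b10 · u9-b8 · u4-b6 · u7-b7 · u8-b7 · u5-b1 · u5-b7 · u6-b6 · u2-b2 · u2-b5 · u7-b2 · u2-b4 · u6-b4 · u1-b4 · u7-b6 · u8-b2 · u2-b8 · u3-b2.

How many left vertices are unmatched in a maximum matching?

A valid assignment of size 9: u1→b4, u2→b1, u3→b2, u4→b10, u5→b7, u6→b3, u7→b6, u8→b5, u9→b8.
This saturates every left vertex, so 9 is the maximum.
That matches 9 of the 9, leaving 0 unmatched; no matching can do better.

0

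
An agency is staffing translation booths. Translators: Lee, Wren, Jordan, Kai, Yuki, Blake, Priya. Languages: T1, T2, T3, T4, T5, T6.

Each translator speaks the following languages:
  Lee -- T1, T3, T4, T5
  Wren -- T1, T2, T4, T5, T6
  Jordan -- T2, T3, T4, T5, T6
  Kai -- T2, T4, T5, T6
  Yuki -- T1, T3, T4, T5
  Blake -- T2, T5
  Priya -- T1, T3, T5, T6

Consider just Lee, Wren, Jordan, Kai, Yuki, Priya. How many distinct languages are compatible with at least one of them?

6

The union of neighbours of {Lee, Wren, Jordan, Kai, Yuki, Priya} is {T1, T2, T3, T4, T5, T6}, which has 6 elements.
Since |N(S)| = 6 ≥ |S| = 6, Hall's condition holds for this subset.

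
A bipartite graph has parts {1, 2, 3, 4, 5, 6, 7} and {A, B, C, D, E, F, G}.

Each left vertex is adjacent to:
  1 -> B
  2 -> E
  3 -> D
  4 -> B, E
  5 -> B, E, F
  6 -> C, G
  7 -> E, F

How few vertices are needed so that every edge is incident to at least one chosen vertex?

5

The 5 edges 1–B, 2–E, 3–D, 5–F, 6–C form a matching, so any vertex cover needs at least 5 vertices (one per matched edge).
Conversely {3, 6, B, E, F} meets every edge and has exactly 5 vertices, so 5 is optimal.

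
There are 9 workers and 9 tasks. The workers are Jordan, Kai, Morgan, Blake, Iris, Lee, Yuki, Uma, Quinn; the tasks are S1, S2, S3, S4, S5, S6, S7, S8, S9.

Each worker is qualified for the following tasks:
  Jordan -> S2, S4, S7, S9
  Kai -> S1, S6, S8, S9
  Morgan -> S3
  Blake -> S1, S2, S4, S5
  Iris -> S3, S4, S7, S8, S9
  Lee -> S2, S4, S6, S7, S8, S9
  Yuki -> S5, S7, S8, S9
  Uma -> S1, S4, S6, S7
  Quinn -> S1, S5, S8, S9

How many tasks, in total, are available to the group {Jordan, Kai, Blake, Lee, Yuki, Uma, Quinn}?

8

The union of neighbours of {Jordan, Kai, Blake, Lee, Yuki, Uma, Quinn} is {S1, S2, S4, S5, S6, S7, S8, S9}, which has 8 elements.
Since |N(S)| = 8 ≥ |S| = 7, Hall's condition holds for this subset.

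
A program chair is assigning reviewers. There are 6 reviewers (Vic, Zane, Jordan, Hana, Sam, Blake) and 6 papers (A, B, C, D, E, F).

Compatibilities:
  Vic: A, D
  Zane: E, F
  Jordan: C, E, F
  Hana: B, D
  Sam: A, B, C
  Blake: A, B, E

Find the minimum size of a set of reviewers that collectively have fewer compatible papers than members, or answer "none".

A matching saturating every reviewer exists, for instance Vic→A, Zane→F, Jordan→E, Hana→D, Sam→C, Blake→B.
By Hall's marriage theorem, this means |N(S)| ≥ |S| for every subset S, so no violating subset exists.

none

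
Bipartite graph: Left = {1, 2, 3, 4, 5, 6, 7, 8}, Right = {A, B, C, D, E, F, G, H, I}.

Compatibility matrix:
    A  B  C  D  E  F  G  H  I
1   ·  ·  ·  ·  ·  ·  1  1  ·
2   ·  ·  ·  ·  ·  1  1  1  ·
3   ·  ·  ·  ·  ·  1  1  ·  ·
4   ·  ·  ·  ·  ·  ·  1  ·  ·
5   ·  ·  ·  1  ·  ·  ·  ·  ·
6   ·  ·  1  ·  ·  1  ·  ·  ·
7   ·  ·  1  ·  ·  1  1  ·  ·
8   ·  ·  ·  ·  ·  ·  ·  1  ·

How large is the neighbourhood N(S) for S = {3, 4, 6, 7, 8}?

The union of neighbours of {3, 4, 6, 7, 8} is {C, F, G, H}, which has 4 elements.
Since |N(S)| = 4 < |S| = 5, Hall's condition fails for this subset.

4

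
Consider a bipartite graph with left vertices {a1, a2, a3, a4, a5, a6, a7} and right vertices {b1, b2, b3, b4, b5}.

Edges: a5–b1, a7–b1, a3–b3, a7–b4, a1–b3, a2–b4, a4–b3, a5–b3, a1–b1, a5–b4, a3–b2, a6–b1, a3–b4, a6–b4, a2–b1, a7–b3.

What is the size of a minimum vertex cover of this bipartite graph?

A maximum matching has 4 edges (e.g. a1–b1, a2–b4, a3–b2, a4–b3).
By König's theorem the minimum vertex cover has the same size. One such cover is {a3, b1, b3, b4}.

4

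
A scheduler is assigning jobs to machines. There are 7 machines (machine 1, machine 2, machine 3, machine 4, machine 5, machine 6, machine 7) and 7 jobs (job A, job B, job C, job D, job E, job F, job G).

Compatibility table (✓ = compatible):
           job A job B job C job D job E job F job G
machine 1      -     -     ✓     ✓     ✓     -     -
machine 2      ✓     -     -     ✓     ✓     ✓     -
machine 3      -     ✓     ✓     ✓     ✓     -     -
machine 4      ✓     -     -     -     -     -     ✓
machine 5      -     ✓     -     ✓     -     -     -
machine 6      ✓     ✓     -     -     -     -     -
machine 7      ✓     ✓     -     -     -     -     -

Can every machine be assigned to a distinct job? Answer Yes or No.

Yes

A valid assignment of size 7: machine 1→job C, machine 2→job F, machine 3→job E, machine 4→job G, machine 5→job D, machine 6→job B, machine 7→job A.
All 7 machines are covered.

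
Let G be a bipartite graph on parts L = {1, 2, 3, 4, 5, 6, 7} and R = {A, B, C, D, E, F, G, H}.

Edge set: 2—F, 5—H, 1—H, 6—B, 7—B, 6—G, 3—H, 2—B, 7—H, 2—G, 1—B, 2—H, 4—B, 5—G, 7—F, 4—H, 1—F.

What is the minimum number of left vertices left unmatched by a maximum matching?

3

For example, pair 1→F, 2→G, 3→H, 4→B.
The set {1, 2, 3, 4, 5, 6, 7} has only 4 neighbours ({B, F, G, H}), so by Hall's theorem at most 4 of the 7 left vertices can be matched.
That matches 4 of the 7, leaving 3 unmatched; no matching can do better.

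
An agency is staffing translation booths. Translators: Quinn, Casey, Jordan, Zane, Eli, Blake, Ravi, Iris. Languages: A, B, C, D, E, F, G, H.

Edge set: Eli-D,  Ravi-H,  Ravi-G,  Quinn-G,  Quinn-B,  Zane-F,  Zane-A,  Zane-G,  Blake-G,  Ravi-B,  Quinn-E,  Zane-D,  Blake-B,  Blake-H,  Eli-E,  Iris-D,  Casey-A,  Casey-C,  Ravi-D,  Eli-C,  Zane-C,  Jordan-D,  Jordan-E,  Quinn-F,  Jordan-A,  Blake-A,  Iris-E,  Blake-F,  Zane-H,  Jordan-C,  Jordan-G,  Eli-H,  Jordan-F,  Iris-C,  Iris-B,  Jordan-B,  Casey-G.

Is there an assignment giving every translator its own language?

One maximum matching: Quinn-E, Casey-C, Jordan-A, Zane-F, Eli-D, Blake-H, Ravi-G, Iris-B.
All 8 translators are covered.

Yes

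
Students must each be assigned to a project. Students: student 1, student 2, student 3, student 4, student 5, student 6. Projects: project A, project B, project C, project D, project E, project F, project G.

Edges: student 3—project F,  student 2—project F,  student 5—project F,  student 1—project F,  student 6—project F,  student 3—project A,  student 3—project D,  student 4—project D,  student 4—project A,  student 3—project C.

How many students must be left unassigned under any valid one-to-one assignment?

3

One maximum matching: student 1→project F, student 3→project C, student 4→project A.
The set {student 1, student 2, student 5, student 6} has only 1 neighbour ({project F}), so by Hall's theorem at most 3 of the 6 students can be matched.
That matches 3 of the 6, leaving 3 unmatched; no matching can do better.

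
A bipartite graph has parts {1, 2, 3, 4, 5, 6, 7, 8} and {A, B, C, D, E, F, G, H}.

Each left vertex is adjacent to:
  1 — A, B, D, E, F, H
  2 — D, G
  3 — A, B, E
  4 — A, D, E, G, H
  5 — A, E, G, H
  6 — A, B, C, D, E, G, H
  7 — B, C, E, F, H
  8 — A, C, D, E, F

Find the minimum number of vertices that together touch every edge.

8

The 8 edges 1–E, 2–D, 3–B, 4–G, 5–H, 6–C, 7–F, 8–A form a matching, so any vertex cover needs at least 8 vertices (one per matched edge).
Conversely {1, 2, 3, 4, 5, 6, 7, 8} meets every edge and has exactly 8 vertices, so 8 is optimal.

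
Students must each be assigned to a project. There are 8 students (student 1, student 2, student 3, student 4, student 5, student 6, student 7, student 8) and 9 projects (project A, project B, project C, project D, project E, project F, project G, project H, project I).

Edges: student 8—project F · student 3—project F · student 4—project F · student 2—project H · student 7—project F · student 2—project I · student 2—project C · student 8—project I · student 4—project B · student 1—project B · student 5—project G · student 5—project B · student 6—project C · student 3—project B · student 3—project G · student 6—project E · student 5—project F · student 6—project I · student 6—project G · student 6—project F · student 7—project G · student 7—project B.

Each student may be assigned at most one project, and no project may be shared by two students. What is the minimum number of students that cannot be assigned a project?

2

A valid assignment of size 6: student 1→project B, student 2→project H, student 3→project G, student 4→project F, student 6→project C, student 8→project I.
The set {student 1, student 3, student 4, student 5, student 7} has only 3 neighbours ({project B, project F, project G}), so by Hall's theorem at most 6 of the 8 students can be matched.
That matches 6 of the 8, leaving 2 unmatched; no matching can do better.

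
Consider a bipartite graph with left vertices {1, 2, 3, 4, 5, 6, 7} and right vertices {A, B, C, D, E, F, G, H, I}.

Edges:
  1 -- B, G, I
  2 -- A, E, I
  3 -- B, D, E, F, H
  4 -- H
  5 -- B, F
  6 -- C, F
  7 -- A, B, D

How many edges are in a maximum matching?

7

A valid assignment of size 7: 1→G, 2→I, 3→E, 4→H, 5→F, 6→C, 7→B.
This saturates every left vertex, so 7 is the maximum.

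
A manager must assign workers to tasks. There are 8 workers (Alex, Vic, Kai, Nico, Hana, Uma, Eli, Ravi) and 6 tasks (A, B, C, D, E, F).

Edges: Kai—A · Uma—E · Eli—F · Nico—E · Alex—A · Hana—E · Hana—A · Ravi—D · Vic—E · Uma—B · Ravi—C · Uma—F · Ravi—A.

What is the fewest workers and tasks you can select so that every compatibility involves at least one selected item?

5

The 5 edges Alex–A, Vic–E, Uma–B, Eli–F, Ravi–C form a matching, so any vertex cover needs at least 5 vertices (one per matched edge).
Conversely {Uma, Eli, Ravi, A, E} meets every edge and has exactly 5 vertices, so 5 is optimal.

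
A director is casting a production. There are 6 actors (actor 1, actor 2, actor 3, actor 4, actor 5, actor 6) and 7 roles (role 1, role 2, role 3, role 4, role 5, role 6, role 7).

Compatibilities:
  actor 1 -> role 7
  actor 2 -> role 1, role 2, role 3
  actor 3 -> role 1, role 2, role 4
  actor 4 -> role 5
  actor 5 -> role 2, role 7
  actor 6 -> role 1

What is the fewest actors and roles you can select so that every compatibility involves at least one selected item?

The 6 edges actor 1–role 7, actor 2–role 3, actor 3–role 4, actor 4–role 5, actor 5–role 2, actor 6–role 1 form a matching, so any vertex cover needs at least 6 vertices (one per matched edge).
Conversely {actor 1, actor 2, actor 3, actor 4, actor 5, actor 6} meets every edge and has exactly 6 vertices, so 6 is optimal.

6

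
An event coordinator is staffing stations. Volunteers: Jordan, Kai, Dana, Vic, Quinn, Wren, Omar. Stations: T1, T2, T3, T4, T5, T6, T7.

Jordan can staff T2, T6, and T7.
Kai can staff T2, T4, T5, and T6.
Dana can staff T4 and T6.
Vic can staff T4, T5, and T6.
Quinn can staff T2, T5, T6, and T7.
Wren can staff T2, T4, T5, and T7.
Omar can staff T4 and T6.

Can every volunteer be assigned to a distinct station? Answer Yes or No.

The set {Jordan, Kai, Dana, Vic, Quinn, Wren, Omar} has only 5 neighbours ({T2, T4, T5, T6, T7}), so by Hall's theorem at most 5 of the 7 volunteers can be matched.
Hence no matching covers every volunteer.

No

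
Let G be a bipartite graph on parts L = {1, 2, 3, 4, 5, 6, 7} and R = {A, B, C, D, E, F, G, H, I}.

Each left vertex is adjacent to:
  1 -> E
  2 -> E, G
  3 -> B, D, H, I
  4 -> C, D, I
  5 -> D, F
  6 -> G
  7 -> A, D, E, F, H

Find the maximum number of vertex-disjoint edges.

6

For example, pair 1–E, 2–G, 3–B, 4–C, 5–F, 7–A.
The set {1, 2, 6} has only 2 neighbours ({E, G}), so by Hall's theorem at most 6 of the 7 left vertices can be matched.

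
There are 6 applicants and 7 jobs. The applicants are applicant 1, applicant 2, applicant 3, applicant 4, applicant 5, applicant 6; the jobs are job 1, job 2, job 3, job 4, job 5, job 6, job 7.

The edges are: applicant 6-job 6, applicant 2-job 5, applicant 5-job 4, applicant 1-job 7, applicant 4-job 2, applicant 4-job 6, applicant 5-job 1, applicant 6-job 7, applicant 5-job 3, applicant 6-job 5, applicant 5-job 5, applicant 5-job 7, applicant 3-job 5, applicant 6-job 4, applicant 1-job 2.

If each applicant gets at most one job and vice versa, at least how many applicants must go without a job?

1

For example, pair applicant 1–job 7, applicant 2–job 5, applicant 4–job 2, applicant 5–job 1, applicant 6–job 6.
The set {applicant 2, applicant 3} has only 1 neighbour ({job 5}), so by Hall's theorem at most 5 of the 6 applicants can be matched.
That matches 5 of the 6, leaving 1 unmatched; no matching can do better.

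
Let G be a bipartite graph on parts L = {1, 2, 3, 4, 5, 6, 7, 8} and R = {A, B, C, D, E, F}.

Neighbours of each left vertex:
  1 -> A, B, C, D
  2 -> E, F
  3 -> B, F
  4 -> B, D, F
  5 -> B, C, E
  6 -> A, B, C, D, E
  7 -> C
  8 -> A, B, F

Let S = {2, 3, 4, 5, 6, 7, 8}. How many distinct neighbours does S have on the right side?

6

The union of neighbours of {2, 3, 4, 5, 6, 7, 8} is {A, B, C, D, E, F}, which has 6 elements.
Since |N(S)| = 6 < |S| = 7, Hall's condition fails for this subset.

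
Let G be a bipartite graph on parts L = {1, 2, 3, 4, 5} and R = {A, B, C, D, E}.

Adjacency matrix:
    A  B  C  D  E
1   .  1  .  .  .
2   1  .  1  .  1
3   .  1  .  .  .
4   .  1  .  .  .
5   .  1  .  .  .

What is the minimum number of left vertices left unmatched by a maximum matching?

One maximum matching: 1–B, 2–E.
The set {1, 3, 4, 5} has only 1 neighbour ({B}), so by Hall's theorem at most 2 of the 5 left vertices can be matched.
That matches 2 of the 5, leaving 3 unmatched; no matching can do better.

3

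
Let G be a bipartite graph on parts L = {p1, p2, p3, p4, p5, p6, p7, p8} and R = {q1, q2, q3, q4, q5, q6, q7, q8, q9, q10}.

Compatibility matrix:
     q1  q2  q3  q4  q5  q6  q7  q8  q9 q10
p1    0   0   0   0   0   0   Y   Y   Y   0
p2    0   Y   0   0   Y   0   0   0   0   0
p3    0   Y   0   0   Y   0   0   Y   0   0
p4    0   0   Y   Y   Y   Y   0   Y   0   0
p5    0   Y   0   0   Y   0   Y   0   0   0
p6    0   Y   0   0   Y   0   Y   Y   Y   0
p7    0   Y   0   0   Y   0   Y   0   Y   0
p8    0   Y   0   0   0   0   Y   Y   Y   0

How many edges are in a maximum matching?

6

For example, pair p1→q7, p2→q5, p3→q8, p4→q6, p5→q2, p6→q9.
The set {p1, p2, p3, p5, p6, p7, p8} has only 5 neighbours ({q2, q5, q7, q8, q9}), so by Hall's theorem at most 6 of the 8 left vertices can be matched.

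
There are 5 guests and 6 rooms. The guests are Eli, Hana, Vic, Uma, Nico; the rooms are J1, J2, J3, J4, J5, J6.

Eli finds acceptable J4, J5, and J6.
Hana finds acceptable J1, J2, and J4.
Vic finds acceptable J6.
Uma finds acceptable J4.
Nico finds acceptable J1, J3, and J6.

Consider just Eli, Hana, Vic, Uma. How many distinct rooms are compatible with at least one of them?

The union of neighbours of {Eli, Hana, Vic, Uma} is {J1, J2, J4, J5, J6}, which has 5 elements.
Since |N(S)| = 5 ≥ |S| = 4, Hall's condition holds for this subset.

5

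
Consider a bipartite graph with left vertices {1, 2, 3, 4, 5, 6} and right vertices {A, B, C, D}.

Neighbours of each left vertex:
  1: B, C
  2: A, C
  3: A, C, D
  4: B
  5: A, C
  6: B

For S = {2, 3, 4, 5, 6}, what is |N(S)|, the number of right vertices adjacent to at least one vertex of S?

The union of neighbours of {2, 3, 4, 5, 6} is {A, B, C, D}, which has 4 elements.
Since |N(S)| = 4 < |S| = 5, Hall's condition fails for this subset.

4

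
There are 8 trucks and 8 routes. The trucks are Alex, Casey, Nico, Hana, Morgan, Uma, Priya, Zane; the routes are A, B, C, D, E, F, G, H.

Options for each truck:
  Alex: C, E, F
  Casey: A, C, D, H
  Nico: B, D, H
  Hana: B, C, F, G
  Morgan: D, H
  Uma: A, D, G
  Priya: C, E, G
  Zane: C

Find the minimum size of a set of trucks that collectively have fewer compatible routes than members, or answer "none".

none

A matching saturating every truck exists, for instance Alex→E, Casey→A, Nico→B, Hana→F, Morgan→H, Uma→D, Priya→G, Zane→C.
By Hall's marriage theorem, this means |N(S)| ≥ |S| for every subset S, so no violating subset exists.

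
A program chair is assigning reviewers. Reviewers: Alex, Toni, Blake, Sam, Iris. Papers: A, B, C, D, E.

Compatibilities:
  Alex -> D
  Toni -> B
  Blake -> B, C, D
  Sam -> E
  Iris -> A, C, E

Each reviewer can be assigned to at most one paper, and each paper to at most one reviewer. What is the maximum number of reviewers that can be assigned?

5

A valid assignment of size 5: Alex-D, Toni-B, Blake-C, Sam-E, Iris-A.
This saturates every reviewer, so 5 is the maximum.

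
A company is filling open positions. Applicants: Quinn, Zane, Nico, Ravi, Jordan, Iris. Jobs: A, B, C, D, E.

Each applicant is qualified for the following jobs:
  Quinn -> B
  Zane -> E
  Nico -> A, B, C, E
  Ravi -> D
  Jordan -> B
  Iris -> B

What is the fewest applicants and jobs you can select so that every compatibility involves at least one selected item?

4

A maximum matching has 4 edges (e.g. Quinn–B, Zane–E, Nico–C, Ravi–D).
By König's theorem the minimum vertex cover has the same size. One such cover is {Zane, Nico, Ravi, B}.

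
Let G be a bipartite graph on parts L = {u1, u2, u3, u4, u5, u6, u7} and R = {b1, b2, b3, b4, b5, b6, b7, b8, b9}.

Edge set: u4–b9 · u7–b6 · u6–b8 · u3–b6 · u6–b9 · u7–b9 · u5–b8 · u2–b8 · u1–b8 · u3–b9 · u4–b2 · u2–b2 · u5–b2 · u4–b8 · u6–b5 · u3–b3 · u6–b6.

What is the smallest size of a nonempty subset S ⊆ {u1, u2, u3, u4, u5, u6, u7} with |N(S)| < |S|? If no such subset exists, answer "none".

Take S = {u1, u2, u5}. Its neighbourhood is {b2, b8}, so |N(S)| = 2 < |S| = 3.
Every subset of size less than 3 has at least as many neighbours as members, so 3 is the minimum.

3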